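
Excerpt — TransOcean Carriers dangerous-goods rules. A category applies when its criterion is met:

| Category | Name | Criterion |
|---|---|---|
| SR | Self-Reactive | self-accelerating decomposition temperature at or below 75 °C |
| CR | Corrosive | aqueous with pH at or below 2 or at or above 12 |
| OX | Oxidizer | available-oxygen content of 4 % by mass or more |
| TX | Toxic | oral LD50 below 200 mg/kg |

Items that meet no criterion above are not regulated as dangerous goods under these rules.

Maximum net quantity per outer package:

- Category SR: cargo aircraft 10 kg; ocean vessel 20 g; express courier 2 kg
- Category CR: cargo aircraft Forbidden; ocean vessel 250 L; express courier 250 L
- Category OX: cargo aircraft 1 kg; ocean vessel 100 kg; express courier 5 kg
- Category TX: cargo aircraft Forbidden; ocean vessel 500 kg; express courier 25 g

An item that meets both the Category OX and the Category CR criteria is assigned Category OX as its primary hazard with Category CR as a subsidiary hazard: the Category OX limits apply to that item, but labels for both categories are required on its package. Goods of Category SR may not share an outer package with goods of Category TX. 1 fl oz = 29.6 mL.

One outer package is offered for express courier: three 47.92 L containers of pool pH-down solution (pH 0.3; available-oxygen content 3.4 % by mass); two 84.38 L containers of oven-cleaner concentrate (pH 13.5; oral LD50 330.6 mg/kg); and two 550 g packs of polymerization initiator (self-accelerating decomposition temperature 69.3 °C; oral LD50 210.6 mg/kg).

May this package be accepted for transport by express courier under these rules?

No

The pool pH-down solution has pH 0.3, which is ≤ 2, so it is Category CR (Corrosive).
The oven-cleaner concentrate has pH 13.5, which is ≥ 12, so it is Category CR (Corrosive).
With self-accelerating decomposition temperature 69.3 °C (≤ 75 °C), the polymerization initiator falls in Category SR.
Category CR net quantity: (three 47.92 L containers = 143.76 L) + (two 84.38 L containers = 168.76 L) = 312.52 L.
That exceeds the Category CR express courier limit of 250 L.
Category SR quantity: two 550 g packs = 1.1 kg.
1.1 kg is within the express courier limit of 2 kg for Category SR.
The segregation rule (Category SR with Category TX) does not apply to Category CR with Category SR.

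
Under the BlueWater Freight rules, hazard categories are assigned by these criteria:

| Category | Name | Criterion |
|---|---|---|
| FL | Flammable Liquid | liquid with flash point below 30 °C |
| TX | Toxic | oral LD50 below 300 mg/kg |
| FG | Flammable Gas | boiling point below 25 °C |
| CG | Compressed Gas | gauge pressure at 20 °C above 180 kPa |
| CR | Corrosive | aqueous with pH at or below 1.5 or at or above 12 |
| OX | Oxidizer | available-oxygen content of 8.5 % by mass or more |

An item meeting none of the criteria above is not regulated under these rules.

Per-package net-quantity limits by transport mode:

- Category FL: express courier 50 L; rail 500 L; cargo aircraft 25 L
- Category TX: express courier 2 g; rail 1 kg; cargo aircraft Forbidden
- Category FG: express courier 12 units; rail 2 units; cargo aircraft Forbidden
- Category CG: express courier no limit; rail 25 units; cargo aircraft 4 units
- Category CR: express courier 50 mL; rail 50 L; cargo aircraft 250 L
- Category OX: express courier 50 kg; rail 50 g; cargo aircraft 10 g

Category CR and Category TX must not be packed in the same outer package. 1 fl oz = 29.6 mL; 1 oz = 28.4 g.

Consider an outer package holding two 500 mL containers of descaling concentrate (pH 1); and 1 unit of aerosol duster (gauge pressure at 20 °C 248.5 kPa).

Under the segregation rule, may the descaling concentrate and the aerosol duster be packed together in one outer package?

Yes

With pH 1 (≤ 1.5), the descaling concentrate falls in Category CR.
The aerosol duster has gauge pressure at 20 °C 248.5 kPa, which is > 180 kPa, so it is Category CG (Compressed Gas).
No segregation rule bars Category CR with Category CG.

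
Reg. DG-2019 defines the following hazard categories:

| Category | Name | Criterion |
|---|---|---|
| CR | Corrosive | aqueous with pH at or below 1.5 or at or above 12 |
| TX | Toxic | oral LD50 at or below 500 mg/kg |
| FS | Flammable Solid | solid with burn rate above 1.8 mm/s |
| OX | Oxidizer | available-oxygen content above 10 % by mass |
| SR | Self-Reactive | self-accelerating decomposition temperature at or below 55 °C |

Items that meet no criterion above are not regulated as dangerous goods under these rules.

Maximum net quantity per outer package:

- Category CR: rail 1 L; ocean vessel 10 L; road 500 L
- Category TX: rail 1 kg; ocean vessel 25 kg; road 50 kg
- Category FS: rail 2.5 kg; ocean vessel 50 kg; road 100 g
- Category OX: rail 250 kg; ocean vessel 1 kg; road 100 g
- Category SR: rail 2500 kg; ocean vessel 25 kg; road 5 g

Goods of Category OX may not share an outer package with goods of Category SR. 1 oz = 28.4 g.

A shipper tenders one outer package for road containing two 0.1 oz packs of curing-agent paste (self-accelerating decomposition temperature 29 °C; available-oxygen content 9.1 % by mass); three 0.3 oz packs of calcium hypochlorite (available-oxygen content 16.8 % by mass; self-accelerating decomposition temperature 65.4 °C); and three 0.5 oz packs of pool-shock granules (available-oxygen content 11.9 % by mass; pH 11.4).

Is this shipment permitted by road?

No

Curing-agent paste: self-accelerating decomposition temperature 29 °C ≤ 55 °C → Category SR (Self-Reactive).
The calcium hypochlorite has available-oxygen content 16.8 % by mass, which is > 10 % by mass, so it is Category OX (Oxidizer).
Available-oxygen content 11.9 % by mass meets the Category OX criterion (Oxidizer), so the pool-shock granules are Category OX.
Total Category OX: (three 0.3 oz packs = 25.56 g) + (three 0.5 oz packs = 42.6 g) = 68.16 g.
68.16 g is within the road limit of 100 g for Category OX.
Category SR quantity: two 0.1 oz packs = 5.68 g.
That exceeds the Category SR road limit of 5 g.
Category OX and Category SR may not share an outer package.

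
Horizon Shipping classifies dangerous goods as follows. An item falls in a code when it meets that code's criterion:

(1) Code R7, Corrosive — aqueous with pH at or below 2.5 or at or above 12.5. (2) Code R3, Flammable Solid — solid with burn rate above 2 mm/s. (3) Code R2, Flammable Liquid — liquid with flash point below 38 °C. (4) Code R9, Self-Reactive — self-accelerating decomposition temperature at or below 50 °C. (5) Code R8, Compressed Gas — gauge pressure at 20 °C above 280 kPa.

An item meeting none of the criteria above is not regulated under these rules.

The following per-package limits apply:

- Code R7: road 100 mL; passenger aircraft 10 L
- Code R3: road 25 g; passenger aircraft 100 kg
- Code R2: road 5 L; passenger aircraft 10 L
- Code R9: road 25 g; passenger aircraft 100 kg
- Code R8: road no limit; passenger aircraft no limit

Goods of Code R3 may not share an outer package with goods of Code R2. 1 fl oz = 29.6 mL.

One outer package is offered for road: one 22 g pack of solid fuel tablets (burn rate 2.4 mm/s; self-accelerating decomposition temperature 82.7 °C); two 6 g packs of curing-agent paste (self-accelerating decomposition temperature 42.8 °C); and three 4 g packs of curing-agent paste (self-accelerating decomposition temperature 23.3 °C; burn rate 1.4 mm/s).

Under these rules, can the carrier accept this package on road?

Yes

Solid fuel tablets: burn rate 2.4 mm/s > 2 mm/s → Code R3 (Flammable Solid).
Curing-agent paste: self-accelerating decomposition temperature 42.8 °C ≤ 50 °C → Code R9 (Self-Reactive).
With self-accelerating decomposition temperature 23.3 °C (≤ 50 °C), the curing-agent paste falls in Code R9.
Code R3 quantity: 22 g.
That is within the Code R3 road limit of 25 g.
Total Code R9: (two 6 g packs = 12 g) + (three 4 g packs = 12 g) = 24 g.
24 g ≤ 25 g (road limit, Code R9) — within limit.
The segregation rule (Code R3 with Code R2) does not apply to Code R3 with Code R9.
Every hazard code is within its road limit and no segregation rule is violated.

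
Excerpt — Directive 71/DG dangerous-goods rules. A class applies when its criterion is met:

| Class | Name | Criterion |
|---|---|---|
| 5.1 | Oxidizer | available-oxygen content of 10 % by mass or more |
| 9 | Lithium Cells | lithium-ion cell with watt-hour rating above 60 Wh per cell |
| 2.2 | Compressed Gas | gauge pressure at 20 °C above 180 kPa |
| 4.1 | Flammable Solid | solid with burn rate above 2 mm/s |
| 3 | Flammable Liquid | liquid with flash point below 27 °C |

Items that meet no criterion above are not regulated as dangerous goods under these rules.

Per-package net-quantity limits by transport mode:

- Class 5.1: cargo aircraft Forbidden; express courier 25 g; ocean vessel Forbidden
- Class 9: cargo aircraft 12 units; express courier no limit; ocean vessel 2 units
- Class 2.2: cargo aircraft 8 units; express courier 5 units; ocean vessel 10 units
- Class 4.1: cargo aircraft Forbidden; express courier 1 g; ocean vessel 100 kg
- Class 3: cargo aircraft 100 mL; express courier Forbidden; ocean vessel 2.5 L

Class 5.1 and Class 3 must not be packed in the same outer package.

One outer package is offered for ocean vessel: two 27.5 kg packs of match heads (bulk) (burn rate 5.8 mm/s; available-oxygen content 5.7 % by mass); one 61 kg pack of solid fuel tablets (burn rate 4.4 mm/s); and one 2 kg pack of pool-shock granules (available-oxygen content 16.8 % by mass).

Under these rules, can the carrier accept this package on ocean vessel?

No

Burn rate 5.8 mm/s meets the Class 4.1 criterion (Flammable Solid), so the match heads (bulk) are Class 4.1.
With burn rate 4.4 mm/s (> 2 mm/s), the solid fuel tablets fall in Class 4.1.
Available-oxygen content 16.8 % by mass meets the Class 5.1 criterion (Oxidizer), so the pool-shock granules are Class 5.1.
Class 4.1 net quantity: (two 27.5 kg packs = 55 kg) + 61 kg = 116 kg.
That exceeds the Class 4.1 ocean vessel limit of 100 kg.
Class 5.1 quantity: 2 kg.
By ocean vessel, Class 5.1 is Forbidden regardless of quantity.
The segregation rule (Class 5.1 with Class 3) does not apply to Class 4.1 with Class 5.1.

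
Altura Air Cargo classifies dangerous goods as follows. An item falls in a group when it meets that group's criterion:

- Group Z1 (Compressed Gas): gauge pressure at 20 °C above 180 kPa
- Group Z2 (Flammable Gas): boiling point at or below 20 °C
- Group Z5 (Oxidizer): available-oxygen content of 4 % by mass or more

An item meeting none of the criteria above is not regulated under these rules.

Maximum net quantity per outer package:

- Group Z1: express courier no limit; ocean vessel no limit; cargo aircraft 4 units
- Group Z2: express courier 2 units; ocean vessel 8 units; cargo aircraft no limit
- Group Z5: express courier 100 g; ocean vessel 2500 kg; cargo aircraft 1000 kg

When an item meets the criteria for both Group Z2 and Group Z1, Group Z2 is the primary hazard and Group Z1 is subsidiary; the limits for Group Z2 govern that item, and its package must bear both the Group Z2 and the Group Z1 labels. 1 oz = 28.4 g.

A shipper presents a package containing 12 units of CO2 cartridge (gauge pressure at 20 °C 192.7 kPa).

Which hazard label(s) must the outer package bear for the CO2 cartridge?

Group Z1

With gauge pressure at 20 °C 192.7 kPa (> 180 kPa), the CO2 cartridge falls in Group Z1.
Only the Group Z1 label is required.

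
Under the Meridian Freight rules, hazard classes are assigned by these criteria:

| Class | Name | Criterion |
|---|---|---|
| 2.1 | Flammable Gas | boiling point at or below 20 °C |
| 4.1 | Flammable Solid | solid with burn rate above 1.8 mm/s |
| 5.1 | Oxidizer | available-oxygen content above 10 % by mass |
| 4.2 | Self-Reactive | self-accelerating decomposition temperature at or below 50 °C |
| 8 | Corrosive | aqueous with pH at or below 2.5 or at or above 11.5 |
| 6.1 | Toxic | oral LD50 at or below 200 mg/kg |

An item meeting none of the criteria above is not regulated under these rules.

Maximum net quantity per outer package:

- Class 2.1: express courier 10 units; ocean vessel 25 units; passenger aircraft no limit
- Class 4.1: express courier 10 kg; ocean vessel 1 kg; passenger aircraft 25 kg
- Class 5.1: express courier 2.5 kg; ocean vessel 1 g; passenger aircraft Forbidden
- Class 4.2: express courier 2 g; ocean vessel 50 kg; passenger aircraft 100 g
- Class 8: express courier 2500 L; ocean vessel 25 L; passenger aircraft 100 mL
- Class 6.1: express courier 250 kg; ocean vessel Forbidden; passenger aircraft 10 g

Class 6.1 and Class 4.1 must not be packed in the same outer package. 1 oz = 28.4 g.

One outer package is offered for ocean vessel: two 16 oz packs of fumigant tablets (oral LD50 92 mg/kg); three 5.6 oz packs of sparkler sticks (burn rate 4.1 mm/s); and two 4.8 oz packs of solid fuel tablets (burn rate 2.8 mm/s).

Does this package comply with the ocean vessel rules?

With oral LD50 92 mg/kg (≤ 200 mg/kg), the fumigant tablets fall in Class 6.1.
Burn rate 4.1 mm/s meets the Class 4.1 criterion (Flammable Solid), so the sparkler sticks are Class 4.1.
Burn rate 2.8 mm/s meets the Class 4.1 criterion (Flammable Solid), so the solid fuel tablets are Class 4.1.
Class 6.1 quantity: two 16 oz packs = 908.8 g.
By ocean vessel, Class 6.1 is Forbidden regardless of quantity.
Total Class 4.1: (three 5.6 oz packs = 477.12 g) + (two 4.8 oz packs = 272.64 g) = 749.76 g.
749.76 g ≤ 1 kg (ocean vessel limit, Class 4.1) — within limit.
Class 6.1 and Class 4.1 may not share an outer package.

No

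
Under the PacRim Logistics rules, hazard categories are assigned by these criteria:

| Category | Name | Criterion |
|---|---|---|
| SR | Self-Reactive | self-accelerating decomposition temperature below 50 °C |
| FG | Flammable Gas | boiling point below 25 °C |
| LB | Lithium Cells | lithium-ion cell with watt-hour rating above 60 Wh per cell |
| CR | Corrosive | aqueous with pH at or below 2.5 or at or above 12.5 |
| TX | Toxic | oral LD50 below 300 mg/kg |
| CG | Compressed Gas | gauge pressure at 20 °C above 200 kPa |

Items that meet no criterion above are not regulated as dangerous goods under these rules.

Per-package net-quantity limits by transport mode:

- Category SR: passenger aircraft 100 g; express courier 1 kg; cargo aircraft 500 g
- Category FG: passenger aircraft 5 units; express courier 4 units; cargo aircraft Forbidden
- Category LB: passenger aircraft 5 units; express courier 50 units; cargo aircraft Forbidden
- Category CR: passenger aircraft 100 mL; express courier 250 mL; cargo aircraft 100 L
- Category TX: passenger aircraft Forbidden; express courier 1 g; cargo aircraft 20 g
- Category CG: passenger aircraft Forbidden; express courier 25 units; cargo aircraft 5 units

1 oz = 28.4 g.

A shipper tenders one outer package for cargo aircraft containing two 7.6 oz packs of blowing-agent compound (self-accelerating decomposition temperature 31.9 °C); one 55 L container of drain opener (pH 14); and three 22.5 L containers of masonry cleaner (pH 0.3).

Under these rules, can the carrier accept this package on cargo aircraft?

No

With self-accelerating decomposition temperature 31.9 °C (< 50 °C), the blowing-agent compound falls in Category SR.
The drain opener has pH 14, which is ≥ 12.5, so it is Category CR (Corrosive).
pH 0.3 meets the Category CR criterion (Corrosive), so the masonry cleaner is Category CR.
Category CR net quantity: 55 L + (three 22.5 L containers = 67.5 L) = 122.5 L.
122.5 L > 100 L (cargo aircraft limit, Category CR) — over the limit.
Category SR quantity: two 7.6 oz packs = 431.68 g.
431.68 g ≤ 500 g (cargo aircraft limit, Category SR) — within limit.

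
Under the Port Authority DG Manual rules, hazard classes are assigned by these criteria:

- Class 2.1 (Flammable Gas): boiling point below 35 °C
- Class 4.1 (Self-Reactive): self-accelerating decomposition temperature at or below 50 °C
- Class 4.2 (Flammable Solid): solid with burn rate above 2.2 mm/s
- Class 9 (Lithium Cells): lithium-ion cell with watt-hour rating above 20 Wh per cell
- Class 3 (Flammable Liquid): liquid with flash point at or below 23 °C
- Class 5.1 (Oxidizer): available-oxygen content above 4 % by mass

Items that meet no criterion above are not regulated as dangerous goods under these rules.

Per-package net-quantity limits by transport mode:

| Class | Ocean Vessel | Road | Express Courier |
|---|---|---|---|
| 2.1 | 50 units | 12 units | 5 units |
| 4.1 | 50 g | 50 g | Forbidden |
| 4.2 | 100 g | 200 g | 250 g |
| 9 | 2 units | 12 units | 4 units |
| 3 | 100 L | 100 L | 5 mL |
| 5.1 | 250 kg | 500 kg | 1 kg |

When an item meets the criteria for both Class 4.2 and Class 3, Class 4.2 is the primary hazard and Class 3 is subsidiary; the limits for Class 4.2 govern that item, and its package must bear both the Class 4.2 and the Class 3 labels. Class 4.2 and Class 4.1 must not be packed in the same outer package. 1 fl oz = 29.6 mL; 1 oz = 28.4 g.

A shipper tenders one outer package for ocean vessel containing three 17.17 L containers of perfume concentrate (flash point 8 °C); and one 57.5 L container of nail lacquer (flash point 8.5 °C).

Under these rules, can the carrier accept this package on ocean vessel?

No

The perfume concentrate has flash point 8 °C, which is ≤ 23 °C, so it is Class 3 (Flammable Liquid).
With flash point 8.5 °C (≤ 23 °C), the nail lacquer falls in Class 3.
Class 3 net quantity: (three 17.17 L containers = 51.51 L) + 57.5 L = 109.01 L.
That exceeds the Class 3 ocean vessel limit of 100 L.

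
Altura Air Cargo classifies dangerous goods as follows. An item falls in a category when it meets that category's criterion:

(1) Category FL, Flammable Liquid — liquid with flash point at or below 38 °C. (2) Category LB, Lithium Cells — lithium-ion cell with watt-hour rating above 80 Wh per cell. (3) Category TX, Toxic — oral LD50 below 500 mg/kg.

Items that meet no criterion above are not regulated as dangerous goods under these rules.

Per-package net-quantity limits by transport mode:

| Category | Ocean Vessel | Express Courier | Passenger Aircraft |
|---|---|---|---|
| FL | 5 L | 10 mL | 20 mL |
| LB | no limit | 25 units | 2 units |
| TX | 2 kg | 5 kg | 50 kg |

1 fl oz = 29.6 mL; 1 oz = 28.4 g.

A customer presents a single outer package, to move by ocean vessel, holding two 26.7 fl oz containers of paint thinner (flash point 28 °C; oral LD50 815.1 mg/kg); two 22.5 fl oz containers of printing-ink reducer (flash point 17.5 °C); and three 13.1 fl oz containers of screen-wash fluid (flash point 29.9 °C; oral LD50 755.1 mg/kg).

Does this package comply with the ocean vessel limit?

Yes

With flash point 28 °C (≤ 38 °C), the paint thinner falls in Category FL.
The printing-ink reducer has flash point 17.5 °C, which is ≤ 38 °C, so it is Category FL (Flammable Liquid).
With flash point 29.9 °C (≤ 38 °C), the screen-wash fluid falls in Category FL.
Category FL net quantity: (two 26.7 fl oz containers = 1580.64 mL) + (two 22.5 fl oz containers = 1.332 L) + (three 13.1 fl oz containers = 1163.28 mL) = 4075.92 mL.
4075.92 mL ≤ 5 L (ocean vessel limit, Category FL) — within limit.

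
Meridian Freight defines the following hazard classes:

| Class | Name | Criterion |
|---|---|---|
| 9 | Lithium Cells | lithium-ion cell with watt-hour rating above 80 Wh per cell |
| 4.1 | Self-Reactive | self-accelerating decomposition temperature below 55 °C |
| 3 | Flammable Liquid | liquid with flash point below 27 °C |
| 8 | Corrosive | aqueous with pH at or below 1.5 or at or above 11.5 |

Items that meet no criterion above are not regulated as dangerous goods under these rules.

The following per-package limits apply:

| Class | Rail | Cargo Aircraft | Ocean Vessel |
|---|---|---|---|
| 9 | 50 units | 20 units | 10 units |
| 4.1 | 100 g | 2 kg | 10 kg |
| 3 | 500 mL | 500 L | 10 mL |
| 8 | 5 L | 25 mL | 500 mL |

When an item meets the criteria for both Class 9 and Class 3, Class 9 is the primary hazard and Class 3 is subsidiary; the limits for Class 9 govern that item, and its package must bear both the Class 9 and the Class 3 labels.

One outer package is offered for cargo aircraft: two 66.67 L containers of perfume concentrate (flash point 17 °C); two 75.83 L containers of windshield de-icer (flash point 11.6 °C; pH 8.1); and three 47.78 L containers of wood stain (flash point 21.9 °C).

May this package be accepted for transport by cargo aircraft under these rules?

With flash point 17 °C (< 27 °C), the perfume concentrate falls in Class 3.
Windshield de-icer: flash point 11.6 °C < 27 °C → Class 3 (Flammable Liquid).
The wood stain has flash point 21.9 °C, which is < 27 °C, so it is Class 3 (Flammable Liquid).
Class 3 net quantity: (two 66.67 L containers = 133.34 L) + (two 75.83 L containers = 151.66 L) + (three 47.78 L containers = 143.34 L) = 428.34 L.
428.34 L ≤ 500 L (cargo aircraft limit, Class 3) — within limit.

Yes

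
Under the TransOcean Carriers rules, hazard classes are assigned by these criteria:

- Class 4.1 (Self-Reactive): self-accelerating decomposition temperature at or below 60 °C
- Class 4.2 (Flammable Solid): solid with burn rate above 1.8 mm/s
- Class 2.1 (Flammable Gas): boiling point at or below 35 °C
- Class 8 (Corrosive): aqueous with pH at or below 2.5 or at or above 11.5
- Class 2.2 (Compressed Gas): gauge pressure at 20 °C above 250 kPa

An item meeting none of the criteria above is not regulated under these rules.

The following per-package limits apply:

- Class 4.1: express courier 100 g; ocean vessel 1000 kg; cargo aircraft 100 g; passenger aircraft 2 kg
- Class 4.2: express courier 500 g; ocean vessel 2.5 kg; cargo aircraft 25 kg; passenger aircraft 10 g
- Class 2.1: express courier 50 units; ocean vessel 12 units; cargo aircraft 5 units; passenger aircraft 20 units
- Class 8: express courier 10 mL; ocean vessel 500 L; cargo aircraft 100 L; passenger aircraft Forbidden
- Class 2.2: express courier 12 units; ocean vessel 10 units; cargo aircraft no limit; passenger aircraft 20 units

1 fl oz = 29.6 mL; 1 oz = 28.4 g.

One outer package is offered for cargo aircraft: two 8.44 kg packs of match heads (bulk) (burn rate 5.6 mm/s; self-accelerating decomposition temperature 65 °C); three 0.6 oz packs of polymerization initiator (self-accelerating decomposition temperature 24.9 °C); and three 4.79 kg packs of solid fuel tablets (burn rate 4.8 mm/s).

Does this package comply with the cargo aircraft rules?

No

Burn rate 5.6 mm/s meets the Class 4.2 criterion (Flammable Solid), so the match heads (bulk) are Class 4.2.
Polymerization initiator: self-accelerating decomposition temperature 24.9 °C ≤ 60 °C → Class 4.1 (Self-Reactive).
With burn rate 4.8 mm/s (> 1.8 mm/s), the solid fuel tablets fall in Class 4.2.
Class 4.2 net quantity: (two 8.44 kg packs = 16.88 kg) + (three 4.79 kg packs = 14.37 kg) = 31.25 kg.
That exceeds the Class 4.2 cargo aircraft limit of 25 kg.
Class 4.1 quantity: three 0.6 oz packs = 51.12 g.
51.12 g ≤ 100 g (cargo aircraft limit, Class 4.1) — within limit.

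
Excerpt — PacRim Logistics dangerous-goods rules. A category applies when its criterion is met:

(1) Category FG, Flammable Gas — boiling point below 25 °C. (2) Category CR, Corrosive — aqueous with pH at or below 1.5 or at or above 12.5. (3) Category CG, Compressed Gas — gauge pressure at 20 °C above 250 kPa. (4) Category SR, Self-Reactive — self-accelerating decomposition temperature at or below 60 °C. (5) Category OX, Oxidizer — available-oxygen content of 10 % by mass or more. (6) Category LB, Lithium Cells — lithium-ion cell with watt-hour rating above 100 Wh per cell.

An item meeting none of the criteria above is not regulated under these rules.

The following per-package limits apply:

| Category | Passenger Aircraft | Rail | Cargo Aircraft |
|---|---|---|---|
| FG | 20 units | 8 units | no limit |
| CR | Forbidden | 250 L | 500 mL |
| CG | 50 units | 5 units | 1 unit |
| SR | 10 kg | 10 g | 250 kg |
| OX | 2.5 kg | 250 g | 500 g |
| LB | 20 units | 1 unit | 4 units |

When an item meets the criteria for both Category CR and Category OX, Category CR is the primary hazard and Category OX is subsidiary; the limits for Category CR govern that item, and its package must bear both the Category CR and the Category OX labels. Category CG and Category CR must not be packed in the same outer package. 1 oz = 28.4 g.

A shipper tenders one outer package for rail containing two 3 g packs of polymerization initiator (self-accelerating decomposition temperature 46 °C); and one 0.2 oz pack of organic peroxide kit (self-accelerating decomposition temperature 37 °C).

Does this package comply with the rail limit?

With self-accelerating decomposition temperature 46 °C (≤ 60 °C), the polymerization initiator falls in Category SR.
Organic peroxide kit: self-accelerating decomposition temperature 37 °C ≤ 60 °C → Category SR (Self-Reactive).
Category SR net quantity: (two 3 g packs = 6 g) + (one 0.2 oz pack = 5.68 g) = 11.68 g.
That exceeds the Category SR rail limit of 10 g.

No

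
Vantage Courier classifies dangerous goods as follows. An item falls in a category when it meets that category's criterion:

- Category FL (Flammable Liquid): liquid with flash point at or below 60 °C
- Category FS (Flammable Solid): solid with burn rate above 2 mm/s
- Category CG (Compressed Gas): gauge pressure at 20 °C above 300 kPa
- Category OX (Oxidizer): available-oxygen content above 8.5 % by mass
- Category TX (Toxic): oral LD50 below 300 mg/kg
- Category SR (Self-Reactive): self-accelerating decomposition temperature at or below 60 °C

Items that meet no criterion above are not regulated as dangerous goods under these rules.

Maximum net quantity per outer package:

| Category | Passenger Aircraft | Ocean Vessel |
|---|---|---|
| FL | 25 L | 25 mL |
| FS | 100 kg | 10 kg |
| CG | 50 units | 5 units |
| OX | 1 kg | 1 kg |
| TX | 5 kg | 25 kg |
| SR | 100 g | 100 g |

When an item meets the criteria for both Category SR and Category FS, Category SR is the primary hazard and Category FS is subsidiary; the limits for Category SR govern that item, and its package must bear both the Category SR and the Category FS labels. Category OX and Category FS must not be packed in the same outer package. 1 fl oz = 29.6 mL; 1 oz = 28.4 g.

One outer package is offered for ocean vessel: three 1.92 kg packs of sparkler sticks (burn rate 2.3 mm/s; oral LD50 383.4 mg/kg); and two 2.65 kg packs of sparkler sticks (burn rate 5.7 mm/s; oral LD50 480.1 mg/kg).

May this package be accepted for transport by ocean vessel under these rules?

Burn rate 2.3 mm/s meets the Category FS criterion (Flammable Solid), so the sparkler sticks are Category FS.
Burn rate 5.7 mm/s meets the Category FS criterion (Flammable Solid), so the sparkler sticks are Category FS.
Category FS net quantity: (three 1.92 kg packs = 5.76 kg) + (two 2.65 kg packs = 5.3 kg) = 11.06 kg.
11.06 kg exceeds the ocean vessel limit of 10 kg for Category FS.

No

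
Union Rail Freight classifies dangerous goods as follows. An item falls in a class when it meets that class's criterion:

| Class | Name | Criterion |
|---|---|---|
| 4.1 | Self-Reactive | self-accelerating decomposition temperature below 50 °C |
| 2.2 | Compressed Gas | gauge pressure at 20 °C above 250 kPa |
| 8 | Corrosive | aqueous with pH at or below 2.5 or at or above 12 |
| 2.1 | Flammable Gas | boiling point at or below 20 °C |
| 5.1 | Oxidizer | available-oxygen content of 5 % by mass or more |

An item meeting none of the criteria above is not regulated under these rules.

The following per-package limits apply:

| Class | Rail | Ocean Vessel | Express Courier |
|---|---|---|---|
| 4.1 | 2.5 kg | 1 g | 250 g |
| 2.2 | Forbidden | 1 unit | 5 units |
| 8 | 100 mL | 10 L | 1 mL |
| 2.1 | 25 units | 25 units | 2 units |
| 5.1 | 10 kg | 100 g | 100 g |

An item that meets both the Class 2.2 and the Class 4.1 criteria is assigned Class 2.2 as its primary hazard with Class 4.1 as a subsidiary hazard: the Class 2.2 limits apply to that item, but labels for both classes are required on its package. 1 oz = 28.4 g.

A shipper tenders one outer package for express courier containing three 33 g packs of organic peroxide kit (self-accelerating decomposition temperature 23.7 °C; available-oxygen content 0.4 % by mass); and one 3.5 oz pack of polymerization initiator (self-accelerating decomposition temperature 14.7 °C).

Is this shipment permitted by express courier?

Yes

With self-accelerating decomposition temperature 23.7 °C (< 50 °C), the organic peroxide kit falls in Class 4.1.
Self-accelerating decomposition temperature 14.7 °C meets the Class 4.1 criterion (Self-Reactive), so the polymerization initiator is Class 4.1.
Total Class 4.1: (three 33 g packs = 99 g) + (one 3.5 oz pack = 99.4 g) = 198.4 g.
198.4 g is within the express courier limit of 250 g for Class 4.1.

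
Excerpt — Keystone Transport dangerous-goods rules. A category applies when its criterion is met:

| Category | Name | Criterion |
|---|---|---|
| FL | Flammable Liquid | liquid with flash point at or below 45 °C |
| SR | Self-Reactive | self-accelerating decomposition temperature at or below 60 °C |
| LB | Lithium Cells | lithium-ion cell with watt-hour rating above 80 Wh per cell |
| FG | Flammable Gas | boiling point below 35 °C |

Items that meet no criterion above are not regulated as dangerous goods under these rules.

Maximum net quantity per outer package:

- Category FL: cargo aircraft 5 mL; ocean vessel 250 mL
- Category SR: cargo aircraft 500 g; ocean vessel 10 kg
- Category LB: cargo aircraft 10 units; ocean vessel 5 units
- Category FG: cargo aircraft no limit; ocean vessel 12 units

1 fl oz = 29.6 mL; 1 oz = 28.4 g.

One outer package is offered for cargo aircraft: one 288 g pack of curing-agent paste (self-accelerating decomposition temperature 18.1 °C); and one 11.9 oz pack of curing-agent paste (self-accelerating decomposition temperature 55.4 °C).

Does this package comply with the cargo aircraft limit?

Curing-agent paste: self-accelerating decomposition temperature 18.1 °C ≤ 60 °C → Category SR (Self-Reactive).
The curing-agent paste has self-accelerating decomposition temperature 55.4 °C, which is ≤ 60 °C, so it is Category SR (Self-Reactive).
Total Category SR: 288 g + (one 11.9 oz pack = 337.96 g) = 625.96 g.
625.96 g exceeds the cargo aircraft limit of 500 g for Category SR.

No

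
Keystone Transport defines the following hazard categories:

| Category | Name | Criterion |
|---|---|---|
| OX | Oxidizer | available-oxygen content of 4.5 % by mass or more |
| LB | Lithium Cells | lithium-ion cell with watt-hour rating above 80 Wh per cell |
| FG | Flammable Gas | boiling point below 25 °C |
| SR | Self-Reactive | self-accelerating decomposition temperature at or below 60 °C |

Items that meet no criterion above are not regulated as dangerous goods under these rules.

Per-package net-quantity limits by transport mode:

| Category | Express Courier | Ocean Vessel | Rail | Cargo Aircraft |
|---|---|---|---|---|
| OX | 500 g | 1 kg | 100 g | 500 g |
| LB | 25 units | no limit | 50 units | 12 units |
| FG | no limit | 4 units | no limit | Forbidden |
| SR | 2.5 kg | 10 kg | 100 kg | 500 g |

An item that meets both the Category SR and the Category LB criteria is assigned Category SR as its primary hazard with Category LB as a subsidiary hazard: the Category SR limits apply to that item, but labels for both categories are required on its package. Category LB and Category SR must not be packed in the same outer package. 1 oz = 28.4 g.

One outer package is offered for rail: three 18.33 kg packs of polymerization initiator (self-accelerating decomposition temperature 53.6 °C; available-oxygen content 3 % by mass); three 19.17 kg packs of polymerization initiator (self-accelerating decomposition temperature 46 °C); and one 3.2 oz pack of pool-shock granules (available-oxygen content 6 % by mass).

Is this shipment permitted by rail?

The polymerization initiator has self-accelerating decomposition temperature 53.6 °C, which is ≤ 60 °C, so it is Category SR (Self-Reactive).
The polymerization initiator has self-accelerating decomposition temperature 46 °C, which is ≤ 60 °C, so it is Category SR (Self-Reactive).
Available-oxygen content 6 % by mass meets the Category OX criterion (Oxidizer), so the pool-shock granules are Category OX.
Category SR net quantity: (three 18.33 kg packs = 54.99 kg) + (three 19.17 kg packs = 57.51 kg) = 112.5 kg.
112.5 kg > 100 kg (rail limit, Category SR) — over the limit.
Category OX quantity: one 3.2 oz pack = 90.88 g.
That is within the Category OX rail limit of 100 g.
The segregation rule (Category LB with Category SR) does not apply to Category SR with Category OX.

No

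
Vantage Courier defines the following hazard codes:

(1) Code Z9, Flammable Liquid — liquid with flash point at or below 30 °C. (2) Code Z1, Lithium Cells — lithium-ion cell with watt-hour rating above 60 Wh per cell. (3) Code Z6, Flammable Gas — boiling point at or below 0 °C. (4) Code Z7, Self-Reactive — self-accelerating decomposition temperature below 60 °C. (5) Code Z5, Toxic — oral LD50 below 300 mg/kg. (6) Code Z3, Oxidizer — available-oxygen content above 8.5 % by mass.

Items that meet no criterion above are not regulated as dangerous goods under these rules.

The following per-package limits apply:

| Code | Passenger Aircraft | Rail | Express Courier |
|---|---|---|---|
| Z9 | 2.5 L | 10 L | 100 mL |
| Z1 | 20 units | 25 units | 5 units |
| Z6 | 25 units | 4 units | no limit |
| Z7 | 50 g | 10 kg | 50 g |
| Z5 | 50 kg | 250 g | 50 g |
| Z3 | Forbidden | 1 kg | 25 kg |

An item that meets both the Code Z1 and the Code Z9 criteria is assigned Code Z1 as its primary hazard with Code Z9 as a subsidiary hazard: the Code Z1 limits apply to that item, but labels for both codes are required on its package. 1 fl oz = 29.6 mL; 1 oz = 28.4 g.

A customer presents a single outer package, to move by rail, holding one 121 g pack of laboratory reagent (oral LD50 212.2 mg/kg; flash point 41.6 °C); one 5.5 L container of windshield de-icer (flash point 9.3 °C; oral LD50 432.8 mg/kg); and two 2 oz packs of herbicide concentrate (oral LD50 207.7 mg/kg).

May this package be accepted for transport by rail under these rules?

Oral LD50 212.2 mg/kg meets the Code Z5 criterion (Toxic), so the laboratory reagent is Code Z5.
Windshield de-icer: flash point 9.3 °C ≤ 30 °C → Code Z9 (Flammable Liquid).
Oral LD50 207.7 mg/kg meets the Code Z5 criterion (Toxic), so the herbicide concentrate is Code Z5.
Total Code Z5: 121 g + (two 2 oz packs = 113.6 g) = 234.6 g.
234.6 g is within the rail limit of 250 g for Code Z5.
Code Z9 quantity: 5.5 L.
5.5 L ≤ 10 L (rail limit, Code Z9) — within limit.
Every hazard code is within its rail limit and no segregation rule is violated.

Yes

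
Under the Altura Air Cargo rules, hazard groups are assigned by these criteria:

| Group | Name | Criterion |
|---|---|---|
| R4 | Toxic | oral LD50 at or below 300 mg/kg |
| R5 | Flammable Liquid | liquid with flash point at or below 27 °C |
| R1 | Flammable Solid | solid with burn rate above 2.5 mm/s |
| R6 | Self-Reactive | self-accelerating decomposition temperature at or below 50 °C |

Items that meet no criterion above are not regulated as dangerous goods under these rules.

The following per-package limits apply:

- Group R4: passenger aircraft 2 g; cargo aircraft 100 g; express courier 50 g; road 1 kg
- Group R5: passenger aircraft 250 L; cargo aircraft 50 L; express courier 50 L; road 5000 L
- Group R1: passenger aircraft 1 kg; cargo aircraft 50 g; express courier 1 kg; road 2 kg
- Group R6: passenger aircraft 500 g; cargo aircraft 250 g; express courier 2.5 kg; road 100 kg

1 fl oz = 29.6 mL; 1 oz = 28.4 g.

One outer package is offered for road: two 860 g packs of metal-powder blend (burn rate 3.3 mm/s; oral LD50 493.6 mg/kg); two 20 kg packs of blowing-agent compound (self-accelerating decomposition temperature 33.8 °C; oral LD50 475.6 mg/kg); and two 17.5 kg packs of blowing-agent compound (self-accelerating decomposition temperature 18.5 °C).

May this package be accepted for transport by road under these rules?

With burn rate 3.3 mm/s (> 2.5 mm/s), the metal-powder blend falls in Group R1.
Self-accelerating decomposition temperature 33.8 °C meets the Group R6 criterion (Self-Reactive), so the blowing-agent compound is Group R6.
Self-accelerating decomposition temperature 18.5 °C meets the Group R6 criterion (Self-Reactive), so the blowing-agent compound is Group R6.
Total Group R6: (two 20 kg packs = 40 kg) + (two 17.5 kg packs = 35 kg) = 75 kg.
75 kg is within the road limit of 100 kg for Group R6.
Group R1 quantity: two 860 g packs = 1.72 kg.
1.72 kg ≤ 2 kg (road limit, Group R1) — within limit.
Every hazard group is within its road limit and no segregation rule is violated.

Yes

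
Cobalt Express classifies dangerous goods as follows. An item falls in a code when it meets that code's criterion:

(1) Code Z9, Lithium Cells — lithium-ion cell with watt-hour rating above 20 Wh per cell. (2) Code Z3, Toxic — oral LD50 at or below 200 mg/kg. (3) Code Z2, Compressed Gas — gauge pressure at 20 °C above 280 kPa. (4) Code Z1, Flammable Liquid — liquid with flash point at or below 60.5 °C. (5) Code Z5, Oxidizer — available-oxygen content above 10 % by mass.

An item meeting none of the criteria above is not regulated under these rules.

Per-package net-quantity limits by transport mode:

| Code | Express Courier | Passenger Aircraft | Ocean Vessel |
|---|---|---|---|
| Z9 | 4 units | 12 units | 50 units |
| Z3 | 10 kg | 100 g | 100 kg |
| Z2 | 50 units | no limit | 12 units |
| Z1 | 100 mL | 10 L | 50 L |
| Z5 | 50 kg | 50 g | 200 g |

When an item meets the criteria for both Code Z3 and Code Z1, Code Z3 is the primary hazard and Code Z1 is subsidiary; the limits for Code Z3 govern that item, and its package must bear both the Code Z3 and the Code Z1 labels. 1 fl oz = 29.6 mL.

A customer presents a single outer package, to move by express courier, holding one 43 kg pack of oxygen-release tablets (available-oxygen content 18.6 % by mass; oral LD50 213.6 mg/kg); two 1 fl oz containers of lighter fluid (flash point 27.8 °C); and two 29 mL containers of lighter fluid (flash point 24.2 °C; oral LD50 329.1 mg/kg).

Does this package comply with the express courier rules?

No

With available-oxygen content 18.6 % by mass (> 10 % by mass), the oxygen-release tablets fall in Code Z5.
Lighter fluid: flash point 27.8 °C ≤ 60.5 °C → Code Z1 (Flammable Liquid).
Lighter fluid: flash point 24.2 °C ≤ 60.5 °C → Code Z1 (Flammable Liquid).
Code Z1 net quantity: (two 1 fl oz containers = 59.2 mL) + (two 29 mL containers = 58 mL) = 117.2 mL.
117.2 mL > 100 mL (express courier limit, Code Z1) — over the limit.
Code Z5 quantity: 43 kg.
That is within the Code Z5 express courier limit of 50 kg.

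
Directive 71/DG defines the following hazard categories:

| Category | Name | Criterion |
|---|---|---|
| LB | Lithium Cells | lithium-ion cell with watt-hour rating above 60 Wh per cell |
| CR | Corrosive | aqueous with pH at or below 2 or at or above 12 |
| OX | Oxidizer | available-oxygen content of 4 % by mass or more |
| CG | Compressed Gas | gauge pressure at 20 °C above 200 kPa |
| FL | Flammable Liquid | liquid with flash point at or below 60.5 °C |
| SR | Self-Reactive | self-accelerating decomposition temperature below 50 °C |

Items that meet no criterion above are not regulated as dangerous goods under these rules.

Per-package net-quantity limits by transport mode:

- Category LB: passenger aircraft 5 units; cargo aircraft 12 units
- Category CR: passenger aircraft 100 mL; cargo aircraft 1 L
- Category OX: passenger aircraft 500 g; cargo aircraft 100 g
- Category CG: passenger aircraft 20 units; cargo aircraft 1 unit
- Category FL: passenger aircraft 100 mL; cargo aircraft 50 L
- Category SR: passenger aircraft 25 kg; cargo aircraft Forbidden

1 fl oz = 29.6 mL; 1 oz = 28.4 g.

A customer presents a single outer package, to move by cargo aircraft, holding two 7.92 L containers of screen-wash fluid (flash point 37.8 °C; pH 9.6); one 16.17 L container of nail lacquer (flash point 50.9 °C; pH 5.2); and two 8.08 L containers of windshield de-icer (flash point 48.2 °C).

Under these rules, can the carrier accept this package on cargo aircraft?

Yes

Flash point 37.8 °C meets the Category FL criterion (Flammable Liquid), so the screen-wash fluid is Category FL.
With flash point 50.9 °C (≤ 60.5 °C), the nail lacquer falls in Category FL.
Flash point 48.2 °C meets the Category FL criterion (Flammable Liquid), so the windshield de-icer is Category FL.
Total Category FL: (two 7.92 L containers = 15.84 L) + 16.17 L + (two 8.08 L containers = 16.16 L) = 48.17 L.
48.17 L ≤ 50 L (cargo aircraft limit, Category FL) — within limit.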